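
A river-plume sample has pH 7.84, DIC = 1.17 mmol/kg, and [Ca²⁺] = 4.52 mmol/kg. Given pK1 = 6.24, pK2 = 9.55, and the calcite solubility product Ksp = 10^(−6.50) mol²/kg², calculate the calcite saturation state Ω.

Ω = 0.312

α₂ = 1 / (1 + [H⁺]/K2 + [H⁺]²/(K1K2)) = 1 / (1 + 10^+1.71 + 10^+0.11)
   = 1 / (1 + 51.286 + 1.2882) = 1/53.574 = 0.01867
[CO3²⁻] = α₂ × DIC = 0.01867 × 1.17 = 0.02184 mmol/kg
Ksp = 10^(−6.50) = 3.162×10^-7
Ω = [Ca²⁺][CO3²⁻]/Ksp = (4.52×10^-3)(2.184×10^-5) / 3.162×10^-7 = 0.312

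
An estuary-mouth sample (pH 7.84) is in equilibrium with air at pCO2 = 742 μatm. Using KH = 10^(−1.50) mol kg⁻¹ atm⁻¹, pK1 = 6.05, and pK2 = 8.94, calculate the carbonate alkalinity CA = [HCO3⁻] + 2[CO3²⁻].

CA = 1.68 mmol/kg

[CO2*] = KH · pCO2 = 10^(−1.50) × 742×10^-6 = 2.346×10^-5 mol/kg
α₀ = 1/(1 + K1/[H⁺] + K1K2/[H⁺]²) = 1/(1 + 10^+1.79 + 10^+0.69) = 0.01480
DIC = [CO2*]/α₀ = 2.346×10^-5 / 0.01480 = 1.585 mmol/kg
CA = (α₁ + 2α₂)·DIC = (0.9127 + 2×0.07250) × 1.585 = 1.68 mmol/kg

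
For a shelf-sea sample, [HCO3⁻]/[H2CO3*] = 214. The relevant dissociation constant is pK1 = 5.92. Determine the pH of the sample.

From K1 = [H⁺][HCO3⁻]/[H2CO3*]:  pH = pK1 + log₁₀([HCO3⁻]/[H2CO3*])
log₁₀(214) = +2.330
pH = 5.92 + (+2.330) = 8.25

pH = 8.25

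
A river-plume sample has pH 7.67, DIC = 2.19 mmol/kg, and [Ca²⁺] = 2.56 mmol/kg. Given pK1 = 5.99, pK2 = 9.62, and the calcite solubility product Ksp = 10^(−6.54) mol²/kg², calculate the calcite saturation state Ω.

Ω = 0.211

α₂ = 1 / (1 + [H⁺]/K2 + [H⁺]²/(K1K2)) = 1 / (1 + 10^+1.95 + 10^+0.27)
   = 1 / (1 + 89.125 + 1.8621) = 1/91.987 = 0.01087
[CO3²⁻] = α₂ × DIC = 0.01087 × 2.19 = 0.02381 mmol/kg
Ksp = 10^(−6.54) = 2.884×10^-7
Ω = [Ca²⁺][CO3²⁻]/Ksp = (2.56×10^-3)(2.381×10^-5) / 2.884×10^-7 = 0.211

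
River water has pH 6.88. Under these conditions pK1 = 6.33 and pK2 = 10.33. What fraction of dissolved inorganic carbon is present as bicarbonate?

α₁ = 0.780

α₁ = 1 / (1 + [H⁺]/K1 + K2/[H⁺]) = 1 / (1 + 10^-0.55 + 10^-3.45)
   = 1 / (1 + 0.28184 + 0.00035481) = 1/1.2822 = 0.7799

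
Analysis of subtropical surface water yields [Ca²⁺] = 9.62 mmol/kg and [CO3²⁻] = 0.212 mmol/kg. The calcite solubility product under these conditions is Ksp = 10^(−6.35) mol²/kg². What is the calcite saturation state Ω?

Ksp = 10^(−6.35) = 4.467×10^-7
Ω = [Ca²⁺][CO3²⁻]/Ksp = (9.62×10^-3)(0.212×10^-3) / 4.467×10^-7 = 4.57

Ω = 4.57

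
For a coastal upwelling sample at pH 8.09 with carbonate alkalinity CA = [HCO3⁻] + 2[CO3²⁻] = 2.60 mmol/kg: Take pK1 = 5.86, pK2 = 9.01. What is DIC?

CA = [HCO3⁻] + 2[CO3²⁻] = (α₁ + 2α₂)·DIC
At pH 8.09: [H⁺]/K1 = 10^-2.23 = 0.0058884, K2/[H⁺] = 10^-0.92 = 0.12023
α₁ = 1/(1 + 0.0058884 + 0.12023) = 1/1.1261 = 0.8880; α₂ = α₁·K2/[H⁺] = 0.1068
α₁ + 2α₂ = 1.1015
DIC = CA / (α₁ + 2α₂) = 2.60 / 1.1015 = 2.36 mmol/kg

DIC = 2.36 mmol/kg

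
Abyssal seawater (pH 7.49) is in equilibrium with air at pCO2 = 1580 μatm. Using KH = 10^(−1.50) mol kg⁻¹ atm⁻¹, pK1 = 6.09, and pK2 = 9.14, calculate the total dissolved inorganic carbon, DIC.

[CO2*] = KH · pCO2 = 10^(−1.50) × 1580×10^-6 = 4.996×10^-5 mol/kg
α₀ = 1/(1 + K1/[H⁺] + K1K2/[H⁺]²) = 1/(1 + 10^+1.40 + 10^-0.25) = 0.03748
DIC = [CO2*]/α₀ = 4.996×10^-5 / 0.03748 = 1.33 mmol/kg

DIC = 1.33 mmol/kg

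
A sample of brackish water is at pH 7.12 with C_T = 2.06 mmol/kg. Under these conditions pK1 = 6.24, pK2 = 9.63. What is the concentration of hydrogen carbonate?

α₁ = 1 / (1 + [H⁺]/K1 + K2/[H⁺]) = 1 / (1 + 10^-0.88 + 10^-2.51)
   = 1 / (1 + 0.13183 + 0.0030903) = 1/1.1349 = 0.8811
[HCO3⁻] = α₁ × DIC = 0.8811 × 2.06 = 1.82 mmol/kg

[HCO3⁻] = 1.82 mmol/kg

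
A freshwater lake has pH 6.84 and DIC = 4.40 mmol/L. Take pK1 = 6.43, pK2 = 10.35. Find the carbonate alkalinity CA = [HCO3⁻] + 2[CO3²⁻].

CA = 3.17 mmol/L

CA = [HCO3⁻] + 2[CO3²⁻] = (α₁ + 2α₂)·DIC
At pH 6.84: [H⁺]/K1 = 10^-0.41 = 0.38905, K2/[H⁺] = 10^-3.51 = 0.00030903
α₁ = 1/(1 + 0.38905 + 0.00030903) = 1/1.3894 = 0.7198; α₂ = α₁·K2/[H⁺] = 0.0002224
α₁ + 2α₂ = 0.7202
CA = 0.7202 × 4.40 = 3.17 mmol/L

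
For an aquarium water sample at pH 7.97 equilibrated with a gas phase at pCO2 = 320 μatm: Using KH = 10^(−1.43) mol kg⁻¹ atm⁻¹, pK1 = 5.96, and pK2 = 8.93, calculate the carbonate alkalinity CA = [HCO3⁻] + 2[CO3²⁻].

[CO2*] = KH · pCO2 = 10^(−1.43) × 320×10^-6 = 1.189×10^-5 mol/kg
α₀ = 1/(1 + K1/[H⁺] + K1K2/[H⁺]²) = 1/(1 + 10^+2.01 + 10^+1.05) = 0.008730
DIC = [CO2*]/α₀ = 1.189×10^-5 / 0.008730 = 1.362 mmol/kg
CA = (α₁ + 2α₂)·DIC = (0.8933 + 2×0.09795) × 1.362 = 1.48 mmol/kg

CA = 1.48 mmol/kg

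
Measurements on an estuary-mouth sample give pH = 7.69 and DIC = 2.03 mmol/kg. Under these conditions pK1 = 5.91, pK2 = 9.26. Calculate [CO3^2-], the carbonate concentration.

α₂ = 1 / (1 + [H⁺]/K2 + [H⁺]²/(K1K2)) = 1 / (1 + 10^+1.57 + 10^-0.21)
   = 1 / (1 + 37.154 + 0.61660) = 1/38.770 = 0.02579
[CO3²⁻] = α₂ × DIC = 0.02579 × 2.03 = 0.0524 mmol/kg

[CO3²⁻] = 0.0524 mmol/kg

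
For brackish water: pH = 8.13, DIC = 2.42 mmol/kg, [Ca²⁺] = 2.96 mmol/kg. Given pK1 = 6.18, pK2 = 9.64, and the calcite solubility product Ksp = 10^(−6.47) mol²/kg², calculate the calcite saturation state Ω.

Ω = 0.627

α₂ = 1 / (1 + [H⁺]/K2 + [H⁺]²/(K1K2)) = 1 / (1 + 10^+1.51 + 10^-0.44)
   = 1 / (1 + 32.359 + 0.36308) = 1/33.722 = 0.02965
[CO3²⁻] = α₂ × DIC = 0.02965 × 2.42 = 0.07176 mmol/kg
Ksp = 10^(−6.47) = 3.388×10^-7
Ω = [Ca²⁺][CO3²⁻]/Ksp = (2.96×10^-3)(7.176×10^-5) / 3.388×10^-7 = 0.627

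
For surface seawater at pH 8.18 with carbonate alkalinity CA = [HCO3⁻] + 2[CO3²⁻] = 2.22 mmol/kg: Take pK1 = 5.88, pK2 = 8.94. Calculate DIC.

CA = [HCO3⁻] + 2[CO3²⁻] = (α₁ + 2α₂)·DIC
At pH 8.18: [H⁺]/K1 = 10^-2.30 = 0.0050119, K2/[H⁺] = 10^-0.76 = 0.17378
α₁ = 1/(1 + 0.0050119 + 0.17378) = 1/1.1788 = 0.8483; α₂ = α₁·K2/[H⁺] = 0.1474
α₁ + 2α₂ = 1.1432
DIC = CA / (α₁ + 2α₂) = 2.22 / 1.1432 = 1.94 mmol/kg

DIC = 1.94 mmol/kg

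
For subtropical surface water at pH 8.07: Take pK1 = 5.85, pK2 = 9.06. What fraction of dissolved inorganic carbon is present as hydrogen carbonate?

α₁ = 1 / (1 + [H⁺]/K1 + K2/[H⁺]) = 1 / (1 + 10^-2.22 + 10^-0.99)
   = 1 / (1 + 0.0060256 + 0.10233) = 1/1.1084 = 0.9022

α₁ = 0.902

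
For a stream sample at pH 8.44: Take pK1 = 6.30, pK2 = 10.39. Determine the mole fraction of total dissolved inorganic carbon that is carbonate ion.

α₂ = 1 / (1 + [H⁺]/K2 + [H⁺]²/(K1K2)) = 1 / (1 + 10^+1.95 + 10^-0.19)
   = 1 / (1 + 89.125 + 0.64565) = 1/90.771 = 0.01102

α₂ = 0.0110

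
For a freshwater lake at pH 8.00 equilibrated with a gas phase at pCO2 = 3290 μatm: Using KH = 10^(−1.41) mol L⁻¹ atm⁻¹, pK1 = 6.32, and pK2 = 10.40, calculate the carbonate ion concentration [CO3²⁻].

[CO2*] = KH · pCO2 = 10^(−1.41) × 3290×10^-6 = 1.280×10^-4 mol/L
α₀ = 1/(1 + K1/[H⁺] + K1K2/[H⁺]²) = 1/(1 + 10^+1.68 + 10^-0.72) = 0.02039
DIC = [CO2*]/α₀ = 1.280×10^-4 / 0.02039 = 6.279 mmol/L
[CO3²⁻] = α₂·DIC; α₂ = 0.003884, so [CO3²⁻] = 0.003884 × 6.279 = 0.0244 mmol/L

[CO3²⁻] = 0.0244 mmol/L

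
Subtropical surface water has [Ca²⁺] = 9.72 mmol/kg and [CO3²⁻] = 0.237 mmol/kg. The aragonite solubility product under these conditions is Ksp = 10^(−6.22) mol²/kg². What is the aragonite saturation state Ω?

Ω = 3.82

Ksp = 10^(−6.22) = 6.026×10^-7
Ω = [Ca²⁺][CO3²⁻]/Ksp = (9.72×10^-3)(0.237×10^-3) / 6.026×10^-7 = 3.82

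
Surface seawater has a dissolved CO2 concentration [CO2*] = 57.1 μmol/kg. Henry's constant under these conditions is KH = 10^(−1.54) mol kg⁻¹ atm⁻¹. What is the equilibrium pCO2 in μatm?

KH = 10^(−1.54) = 2.884×10^-2 mol kg⁻¹ atm⁻¹
pCO2 = [CO2*]/KH = 57.1×10^-6 / 2.884×10^-2 = 1.98×10^-3 atm = 1980 μatm

pCO2 = 1980 μatm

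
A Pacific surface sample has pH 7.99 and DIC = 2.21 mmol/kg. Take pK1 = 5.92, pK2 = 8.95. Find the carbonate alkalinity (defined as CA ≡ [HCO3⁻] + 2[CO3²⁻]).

CA = 2.41 mmol/kg

CA = [HCO3⁻] + 2[CO3²⁻] = (α₁ + 2α₂)·DIC
At pH 7.99: [H⁺]/K1 = 10^-2.07 = 0.0085114, K2/[H⁺] = 10^-0.96 = 0.10965
α₁ = 1/(1 + 0.0085114 + 0.10965) = 1/1.1182 = 0.8943; α₂ = α₁·K2/[H⁺] = 0.09806
α₁ + 2α₂ = 1.0904
CA = 1.0904 × 2.21 = 2.41 mmol/kg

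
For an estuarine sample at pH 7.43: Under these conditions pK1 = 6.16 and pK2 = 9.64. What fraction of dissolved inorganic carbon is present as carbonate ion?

α₂ = 0.00582

α₂ = 1 / (1 + [H⁺]/K2 + [H⁺]²/(K1K2)) = 1 / (1 + 10^+2.21 + 10^+0.94)
   = 1 / (1 + 162.18 + 8.7096) = 1/171.89 = 0.005818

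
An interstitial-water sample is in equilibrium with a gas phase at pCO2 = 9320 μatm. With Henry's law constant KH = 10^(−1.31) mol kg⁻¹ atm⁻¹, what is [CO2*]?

[CO2*] = 456 μmol/kg

KH = 10^(−1.31) = 4.898×10^-2 mol kg⁻¹ atm⁻¹
[CO2*] = KH · pCO2 = 4.898×10^-2 × 9320×10^-6 atm = 4.56×10^-4 mol/kg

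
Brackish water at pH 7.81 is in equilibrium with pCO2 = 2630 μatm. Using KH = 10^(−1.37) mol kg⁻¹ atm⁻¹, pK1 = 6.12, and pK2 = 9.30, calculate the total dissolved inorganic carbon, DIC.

[CO2*] = KH · pCO2 = 10^(−1.37) × 2630×10^-6 = 1.122×10^-4 mol/kg
α₀ = 1/(1 + K1/[H⁺] + K1K2/[H⁺]²) = 1/(1 + 10^+1.69 + 10^+0.20) = 0.01939
DIC = [CO2*]/α₀ = 1.122×10^-4 / 0.01939 = 5.78 mmol/kg

DIC = 5.78 mmol/kg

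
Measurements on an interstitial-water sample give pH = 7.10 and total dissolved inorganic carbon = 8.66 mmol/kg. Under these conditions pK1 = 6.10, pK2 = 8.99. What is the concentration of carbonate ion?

[CO3²⁻] = 0.100 mmol/kg

α₂ = 1 / (1 + [H⁺]/K2 + [H⁺]²/(K1K2)) = 1 / (1 + 10^+1.89 + 10^+0.89)
   = 1 / (1 + 77.625 + 7.7625) = 1/86.387 = 0.01158
[CO3²⁻] = α₂ × DIC = 0.01158 × 8.66 = 0.100 mmol/kg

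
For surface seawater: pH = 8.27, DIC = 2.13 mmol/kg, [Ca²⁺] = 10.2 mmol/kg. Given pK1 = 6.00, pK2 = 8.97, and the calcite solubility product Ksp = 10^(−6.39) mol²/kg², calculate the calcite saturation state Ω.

α₂ = 1 / (1 + [H⁺]/K2 + [H⁺]²/(K1K2)) = 1 / (1 + 10^+0.70 + 10^-1.57)
   = 1 / (1 + 5.0119 + 0.026915) = 1/6.0388 = 0.1656
[CO3²⁻] = α₂ × DIC = 0.1656 × 2.13 = 0.3527 mmol/kg
Ksp = 10^(−6.39) = 4.074×10^-7
Ω = [Ca²⁺][CO3²⁻]/Ksp = (10.2×10^-3)(3.527×10^-4) / 4.074×10^-7 = 8.83

Ω = 8.83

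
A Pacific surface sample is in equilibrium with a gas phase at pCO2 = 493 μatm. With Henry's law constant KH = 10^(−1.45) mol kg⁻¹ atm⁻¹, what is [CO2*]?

[CO2*] = 17.5 μmol/kg

KH = 10^(−1.45) = 3.548×10^-2 mol kg⁻¹ atm⁻¹
[CO2*] = KH · pCO2 = 3.548×10^-2 × 493×10^-6 atm = 1.75×10^-5 mol/kg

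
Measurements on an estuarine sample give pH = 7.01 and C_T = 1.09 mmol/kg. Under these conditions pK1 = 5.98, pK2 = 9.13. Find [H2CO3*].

[CO2*] = 0.0924 mmol/kg

α₀ = 1 / (1 + K1/[H⁺] + K1K2/[H⁺]²) = 1 / (1 + 10^+1.03 + 10^-1.09)
   = 1 / (1 + 10.715 + 0.081283) = 1/11.796 = 0.08477
[CO2*] = α₀ × DIC = 0.08477 × 1.09 = 0.0924 mmol/kg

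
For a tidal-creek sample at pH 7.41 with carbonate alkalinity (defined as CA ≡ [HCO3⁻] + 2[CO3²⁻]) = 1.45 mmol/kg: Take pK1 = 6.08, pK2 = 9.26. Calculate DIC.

CA = [HCO3⁻] + 2[CO3²⁻] = (α₁ + 2α₂)·DIC
At pH 7.41: [H⁺]/K1 = 10^-1.33 = 0.046774, K2/[H⁺] = 10^-1.85 = 0.014125
α₁ = 1/(1 + 0.046774 + 0.014125) = 1/1.0609 = 0.9426; α₂ = α₁·K2/[H⁺] = 0.01331
α₁ + 2α₂ = 0.9692
DIC = CA / (α₁ + 2α₂) = 1.45 / 0.9692 = 1.50 mmol/kg

DIC = 1.50 mmol/kg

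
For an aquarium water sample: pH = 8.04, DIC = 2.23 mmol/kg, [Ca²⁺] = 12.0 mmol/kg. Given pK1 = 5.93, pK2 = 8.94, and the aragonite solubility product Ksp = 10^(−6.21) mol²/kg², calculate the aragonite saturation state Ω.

Ω = 4.82

α₂ = 1 / (1 + [H⁺]/K2 + [H⁺]²/(K1K2)) = 1 / (1 + 10^+0.90 + 10^-1.21)
   = 1 / (1 + 7.9433 + 0.061660) = 1/9.0049 = 0.1111
[CO3²⁻] = α₂ × DIC = 0.1111 × 2.23 = 0.2476 mmol/kg
Ksp = 10^(−6.21) = 6.166×10^-7
Ω = [Ca²⁺][CO3²⁻]/Ksp = (12.0×10^-3)(2.476×10^-4) / 6.166×10^-7 = 4.82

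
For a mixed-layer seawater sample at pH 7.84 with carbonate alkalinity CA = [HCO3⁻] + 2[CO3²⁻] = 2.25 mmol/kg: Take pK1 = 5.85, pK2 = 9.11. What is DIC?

DIC = 2.16 mmol/kg

CA = [HCO3⁻] + 2[CO3²⁻] = (α₁ + 2α₂)·DIC
At pH 7.84: [H⁺]/K1 = 10^-1.99 = 0.010233, K2/[H⁺] = 10^-1.27 = 0.053703
α₁ = 1/(1 + 0.010233 + 0.053703) = 1/1.0639 = 0.9399; α₂ = α₁·K2/[H⁺] = 0.05048
α₁ + 2α₂ = 1.0409
DIC = CA / (α₁ + 2α₂) = 2.25 / 1.0409 = 2.16 mmol/kg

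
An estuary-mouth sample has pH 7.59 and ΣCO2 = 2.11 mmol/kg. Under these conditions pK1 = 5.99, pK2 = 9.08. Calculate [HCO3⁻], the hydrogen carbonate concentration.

[HCO3⁻] = 2.00 mmol/kg

α₁ = 1 / (1 + [H⁺]/K1 + K2/[H⁺]) = 1 / (1 + 10^-1.60 + 10^-1.49)
   = 1 / (1 + 0.025119 + 0.032359) = 1/1.0575 = 0.9456
[HCO3⁻] = α₁ × DIC = 0.9456 × 2.11 = 2.00 mmol/kg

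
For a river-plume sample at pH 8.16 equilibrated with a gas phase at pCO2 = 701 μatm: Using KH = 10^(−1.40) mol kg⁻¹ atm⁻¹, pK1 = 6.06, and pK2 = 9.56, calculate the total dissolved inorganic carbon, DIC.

DIC = 3.68 mmol/kg

[CO2*] = KH · pCO2 = 10^(−1.40) × 701×10^-6 = 2.791×10^-5 mol/kg
α₀ = 1/(1 + K1/[H⁺] + K1K2/[H⁺]²) = 1/(1 + 10^+2.10 + 10^+0.70) = 0.007581
DIC = [CO2*]/α₀ = 2.791×10^-5 / 0.007581 = 3.68 mmol/kg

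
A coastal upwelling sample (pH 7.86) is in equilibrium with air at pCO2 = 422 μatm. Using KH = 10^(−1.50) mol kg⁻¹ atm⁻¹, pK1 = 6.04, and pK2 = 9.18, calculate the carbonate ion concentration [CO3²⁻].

[CO3²⁻] = 0.0422 mmol/kg

[CO2*] = KH · pCO2 = 10^(−1.50) × 422×10^-6 = 1.334×10^-5 mol/kg
α₀ = 1/(1 + K1/[H⁺] + K1K2/[H⁺]²) = 1/(1 + 10^+1.82 + 10^+0.50) = 0.01424
DIC = [CO2*]/α₀ = 1.334×10^-5 / 0.01424 = 0.9372 mmol/kg
[CO3²⁻] = α₂·DIC; α₂ = 0.04503, so [CO3²⁻] = 0.04503 × 0.9372 = 0.0422 mmol/kg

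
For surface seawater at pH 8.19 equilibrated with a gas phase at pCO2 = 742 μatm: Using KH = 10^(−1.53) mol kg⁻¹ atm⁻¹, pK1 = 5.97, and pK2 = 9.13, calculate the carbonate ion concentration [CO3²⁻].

[CO3²⁻] = 0.417 mmol/kg

[CO2*] = KH · pCO2 = 10^(−1.53) × 742×10^-6 = 2.190×10^-5 mol/kg
α₀ = 1/(1 + K1/[H⁺] + K1K2/[H⁺]²) = 1/(1 + 10^+2.22 + 10^+1.28) = 0.005376
DIC = [CO2*]/α₀ = 2.190×10^-5 / 0.005376 = 4.073 mmol/kg
[CO3²⁻] = α₂·DIC; α₂ = 0.1024, so [CO3²⁻] = 0.1024 × 4.073 = 0.417 mmol/kg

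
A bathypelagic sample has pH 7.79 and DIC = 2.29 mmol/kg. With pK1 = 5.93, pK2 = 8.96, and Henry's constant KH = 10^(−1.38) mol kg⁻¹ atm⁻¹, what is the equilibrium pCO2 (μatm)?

pCO2 = 701 μatm

α₀ = 1 / (1 + K1/[H⁺] + K1K2/[H⁺]²) = 1 / (1 + 10^+1.86 + 10^+0.69)
   = 1 / (1 + 72.444 + 4.8978) = 1/78.341 = 0.01276
[CO2*] = α₀ × DIC = 0.01276 × 2.29 = 0.02923 mmol/kg
pCO2 = [CO2*]/KH = 2.923×10^-5 / 4.169×10^-2 = 701 μatm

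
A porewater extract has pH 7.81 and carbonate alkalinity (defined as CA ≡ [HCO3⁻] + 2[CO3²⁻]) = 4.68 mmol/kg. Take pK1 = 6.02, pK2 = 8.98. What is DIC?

DIC = 4.47 mmol/kg

CA = [HCO3⁻] + 2[CO3²⁻] = (α₁ + 2α₂)·DIC
At pH 7.81: [H⁺]/K1 = 10^-1.79 = 0.016218, K2/[H⁺] = 10^-1.17 = 0.067608
α₁ = 1/(1 + 0.016218 + 0.067608) = 1/1.0838 = 0.9227; α₂ = α₁·K2/[H⁺] = 0.06238
α₁ + 2α₂ = 1.0474
DIC = CA / (α₁ + 2α₂) = 4.68 / 1.0474 = 4.47 mmol/kg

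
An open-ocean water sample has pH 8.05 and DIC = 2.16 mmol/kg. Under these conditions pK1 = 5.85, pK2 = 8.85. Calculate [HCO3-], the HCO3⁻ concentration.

[HCO3⁻] = 1.85 mmol/kg

α₁ = 1 / (1 + [H⁺]/K1 + K2/[H⁺]) = 1 / (1 + 10^-2.20 + 10^-0.80)
   = 1 / (1 + 0.0063096 + 0.15849) = 1/1.1648 = 0.8585
[HCO3⁻] = α₁ × DIC = 0.8585 × 2.16 = 1.85 mmol/kg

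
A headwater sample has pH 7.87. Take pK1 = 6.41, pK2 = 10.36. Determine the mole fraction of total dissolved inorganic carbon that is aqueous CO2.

α₀ = 1 / (1 + K1/[H⁺] + K1K2/[H⁺]²) = 1 / (1 + 10^+1.46 + 10^-1.03)
   = 1 / (1 + 28.840 + 0.093325) = 1/29.934 = 0.03341

α₀ = 0.0334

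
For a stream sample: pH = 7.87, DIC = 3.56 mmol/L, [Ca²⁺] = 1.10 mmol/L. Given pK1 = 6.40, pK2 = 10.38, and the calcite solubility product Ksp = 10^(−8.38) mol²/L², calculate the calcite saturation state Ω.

Ω = 2.80

α₂ = 1 / (1 + [H⁺]/K2 + [H⁺]²/(K1K2)) = 1 / (1 + 10^+2.51 + 10^+1.04)
   = 1 / (1 + 323.59 + 10.965) = 1/335.56 = 0.002980
[CO3²⁻] = α₂ × DIC = 0.002980 × 3.56 = 0.01061 mmol/L = 10.61 μmol/L
Ksp = 10^(−8.38) = 4.169×10^-9
Ω = [Ca²⁺][CO3²⁻]/Ksp = (1.10×10^-3)(1.061×10^-5) / 4.169×10^-9 = 2.80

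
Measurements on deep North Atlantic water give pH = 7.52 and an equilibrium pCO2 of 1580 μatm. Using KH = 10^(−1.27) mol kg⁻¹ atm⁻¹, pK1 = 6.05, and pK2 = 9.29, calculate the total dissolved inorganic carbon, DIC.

DIC = 2.63 mmol/kg

[CO2*] = KH · pCO2 = 10^(−1.27) × 1580×10^-6 = 8.485×10^-5 mol/kg
α₀ = 1/(1 + K1/[H⁺] + K1K2/[H⁺]²) = 1/(1 + 10^+1.47 + 10^-0.30) = 0.03224
DIC = [CO2*]/α₀ = 8.485×10^-5 / 0.03224 = 2.63 mmol/kg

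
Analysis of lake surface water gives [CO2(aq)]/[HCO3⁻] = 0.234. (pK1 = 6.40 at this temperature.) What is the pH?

From K1 = [H⁺][HCO3⁻]/[CO2(aq)]:  pH = pK1 − log₁₀([CO2(aq)]/[HCO3⁻])
log₁₀(0.234) = -0.631
pH = 6.40 − (-0.631) = 7.03

pH = 7.03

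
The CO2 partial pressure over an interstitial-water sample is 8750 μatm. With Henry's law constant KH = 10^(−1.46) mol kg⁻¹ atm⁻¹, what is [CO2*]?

KH = 10^(−1.46) = 3.467×10^-2 mol kg⁻¹ atm⁻¹
[CO2*] = KH · pCO2 = 3.467×10^-2 × 8750×10^-6 atm = 3.03×10^-4 mol/kg

[CO2*] = 303 μmol/kg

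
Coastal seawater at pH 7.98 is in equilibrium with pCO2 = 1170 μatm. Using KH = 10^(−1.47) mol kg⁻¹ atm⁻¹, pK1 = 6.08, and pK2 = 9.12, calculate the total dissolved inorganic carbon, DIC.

DIC = 3.42 mmol/kg

[CO2*] = KH · pCO2 = 10^(−1.47) × 1170×10^-6 = 3.964×10^-5 mol/kg
α₀ = 1/(1 + K1/[H⁺] + K1K2/[H⁺]²) = 1/(1 + 10^+1.90 + 10^+0.76) = 0.01160
DIC = [CO2*]/α₀ = 3.964×10^-5 / 0.01160 = 3.42 mmol/kg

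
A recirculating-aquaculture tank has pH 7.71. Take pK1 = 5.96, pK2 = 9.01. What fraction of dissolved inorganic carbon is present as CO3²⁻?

α₂ = 1 / (1 + [H⁺]/K2 + [H⁺]²/(K1K2)) = 1 / (1 + 10^+1.30 + 10^-0.45)
   = 1 / (1 + 19.953 + 0.35481) = 1/21.307 = 0.04693

α₂ = 0.0469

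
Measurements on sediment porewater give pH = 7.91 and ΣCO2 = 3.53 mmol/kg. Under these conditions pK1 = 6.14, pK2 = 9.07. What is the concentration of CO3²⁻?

α₂ = 1 / (1 + [H⁺]/K2 + [H⁺]²/(K1K2)) = 1 / (1 + 10^+1.16 + 10^-0.61)
   = 1 / (1 + 14.454 + 0.24547) = 1/15.700 = 0.06369
[CO3²⁻] = α₂ × DIC = 0.06369 × 3.53 = 0.225 mmol/kg

[CO3²⁻] = 0.225 mmol/kg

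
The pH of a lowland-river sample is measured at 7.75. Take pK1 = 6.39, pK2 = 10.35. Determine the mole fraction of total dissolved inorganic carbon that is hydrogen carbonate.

α₁ = 1 / (1 + [H⁺]/K1 + K2/[H⁺]) = 1 / (1 + 10^-1.36 + 10^-2.60)
   = 1 / (1 + 0.043652 + 0.0025119) = 1/1.0462 = 0.9559

α₁ = 0.956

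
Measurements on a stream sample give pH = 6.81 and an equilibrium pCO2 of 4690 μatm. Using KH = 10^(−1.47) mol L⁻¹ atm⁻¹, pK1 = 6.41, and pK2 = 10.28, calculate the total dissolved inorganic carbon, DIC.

DIC = 0.558 mmol/L

[CO2*] = KH · pCO2 = 10^(−1.47) × 4690×10^-6 = 1.589×10^-4 mol/L
α₀ = 1/(1 + K1/[H⁺] + K1K2/[H⁺]²) = 1/(1 + 10^+0.40 + 10^-3.07) = 0.2847
DIC = [CO2*]/α₀ = 1.589×10^-4 / 0.2847 = 0.558 mmol/L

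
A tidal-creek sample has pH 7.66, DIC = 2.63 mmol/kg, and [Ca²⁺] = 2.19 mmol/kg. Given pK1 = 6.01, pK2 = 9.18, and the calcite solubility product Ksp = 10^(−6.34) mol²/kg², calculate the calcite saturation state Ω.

Ω = 0.362

α₂ = 1 / (1 + [H⁺]/K2 + [H⁺]²/(K1K2)) = 1 / (1 + 10^+1.52 + 10^-0.13)
   = 1 / (1 + 33.113 + 0.74131) = 1/34.854 = 0.02869
[CO3²⁻] = α₂ × DIC = 0.02869 × 2.63 = 0.07546 mmol/kg
Ksp = 10^(−6.34) = 4.571×10^-7
Ω = [Ca²⁺][CO3²⁻]/Ksp = (2.19×10^-3)(7.546×10^-5) / 4.571×10^-7 = 0.362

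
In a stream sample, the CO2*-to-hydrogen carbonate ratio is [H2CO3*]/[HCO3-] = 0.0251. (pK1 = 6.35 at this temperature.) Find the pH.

pH = 7.95

From K1 = [H⁺][HCO3-]/[H2CO3*]:  pH = pK1 − log₁₀([H2CO3*]/[HCO3-])
log₁₀(0.0251) = -1.600
pH = 6.35 − (-1.600) = 7.95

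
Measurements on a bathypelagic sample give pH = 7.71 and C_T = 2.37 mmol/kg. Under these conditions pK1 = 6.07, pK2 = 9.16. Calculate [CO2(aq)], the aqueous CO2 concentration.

α₀ = 1 / (1 + K1/[H⁺] + K1K2/[H⁺]²) = 1 / (1 + 10^+1.64 + 10^+0.19)
   = 1 / (1 + 43.652 + 1.5488) = 1/46.200 = 0.02164
[CO2*] = α₀ × DIC = 0.02164 × 2.37 = 0.0513 mmol/kg

[CO2*] = 0.0513 mmol/kg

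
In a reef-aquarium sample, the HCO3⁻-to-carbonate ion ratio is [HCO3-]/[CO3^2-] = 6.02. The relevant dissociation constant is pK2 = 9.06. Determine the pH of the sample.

pH = 8.28

From K2 = [H⁺][CO3^2-]/[HCO3-]:  pH = pK2 − log₁₀([HCO3-]/[CO3^2-])
log₁₀(6.02) = +0.780
pH = 9.06 − (+0.780) = 8.28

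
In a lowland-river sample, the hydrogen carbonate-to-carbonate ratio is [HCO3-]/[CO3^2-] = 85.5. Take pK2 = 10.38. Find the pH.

pH = 8.45

From K2 = [H⁺][CO3^2-]/[HCO3-]:  pH = pK2 − log₁₀([HCO3-]/[CO3^2-])
log₁₀(85.5) = +1.932
pH = 10.38 − (+1.932) = 8.45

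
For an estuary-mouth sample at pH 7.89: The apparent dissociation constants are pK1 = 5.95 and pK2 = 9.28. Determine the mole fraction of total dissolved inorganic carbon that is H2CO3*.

α₀ = 1 / (1 + K1/[H⁺] + K1K2/[H⁺]²) = 1 / (1 + 10^+1.94 + 10^+0.55)
   = 1 / (1 + 87.096 + 3.5481) = 1/91.644 = 0.01091

α₀ = 0.0109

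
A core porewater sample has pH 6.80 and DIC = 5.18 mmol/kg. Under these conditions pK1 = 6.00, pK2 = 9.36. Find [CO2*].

α₀ = 1 / (1 + K1/[H⁺] + K1K2/[H⁺]²) = 1 / (1 + 10^+0.80 + 10^-1.76)
   = 1 / (1 + 6.3096 + 0.017378) = 1/7.3270 = 0.1365
[CO2*] = α₀ × DIC = 0.1365 × 5.18 = 0.707 mmol/kg

[CO2*] = 0.707 mmol/kg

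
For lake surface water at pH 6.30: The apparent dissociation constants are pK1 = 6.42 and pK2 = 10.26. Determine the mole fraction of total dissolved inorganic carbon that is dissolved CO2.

α₀ = 0.569

α₀ = 1 / (1 + K1/[H⁺] + K1K2/[H⁺]²) = 1 / (1 + 10^-0.12 + 10^-4.08)
   = 1 / (1 + 0.75858 + 8.3176×10^-5) = 1/1.7587 = 0.5686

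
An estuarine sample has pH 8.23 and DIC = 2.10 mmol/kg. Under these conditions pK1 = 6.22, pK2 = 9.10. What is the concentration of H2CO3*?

[CO2*] = 17.9 μmol/kg

α₀ = 1 / (1 + K1/[H⁺] + K1K2/[H⁺]²) = 1 / (1 + 10^+2.01 + 10^+1.14)
   = 1 / (1 + 102.33 + 13.804) = 1/117.13 = 0.008537
[CO2*] = α₀ × DIC = 0.008537 × 2.10 = 0.0179 mmol/kg = 17.9 μmol/kg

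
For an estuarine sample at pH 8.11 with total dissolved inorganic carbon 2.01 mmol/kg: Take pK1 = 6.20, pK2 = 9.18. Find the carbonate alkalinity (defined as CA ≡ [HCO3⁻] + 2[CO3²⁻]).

CA = 2.14 mmol/kg

CA = [HCO3⁻] + 2[CO3²⁻] = (α₁ + 2α₂)·DIC
At pH 8.11: [H⁺]/K1 = 10^-1.91 = 0.012303, K2/[H⁺] = 10^-1.07 = 0.085114
α₁ = 1/(1 + 0.012303 + 0.085114) = 1/1.0974 = 0.9112; α₂ = α₁·K2/[H⁺] = 0.07756
α₁ + 2α₂ = 1.0663
CA = 1.0663 × 2.01 = 2.14 mmol/kg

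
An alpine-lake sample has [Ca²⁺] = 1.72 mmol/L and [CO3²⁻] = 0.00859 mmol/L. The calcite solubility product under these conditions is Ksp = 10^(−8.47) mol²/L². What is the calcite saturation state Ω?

Ksp = 10^(−8.47) = 3.388×10^-9
Ω = [Ca²⁺][CO3²⁻]/Ksp = (1.72×10^-3)(0.00859×10^-3) / 3.388×10^-9 = 4.36

Ω = 4.36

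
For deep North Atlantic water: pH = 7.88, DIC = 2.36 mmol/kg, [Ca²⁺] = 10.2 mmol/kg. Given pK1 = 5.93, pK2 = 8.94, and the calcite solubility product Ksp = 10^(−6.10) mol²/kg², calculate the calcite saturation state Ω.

Ω = 2.40

α₂ = 1 / (1 + [H⁺]/K2 + [H⁺]²/(K1K2)) = 1 / (1 + 10^+1.06 + 10^-0.89)
   = 1 / (1 + 11.482 + 0.12882) = 1/12.610 = 0.07930
[CO3²⁻] = α₂ × DIC = 0.07930 × 2.36 = 0.1871 mmol/kg
Ksp = 10^(−6.10) = 7.943×10^-7
Ω = [Ca²⁺][CO3²⁻]/Ksp = (10.2×10^-3)(1.871×10^-4) / 7.943×10^-7 = 2.40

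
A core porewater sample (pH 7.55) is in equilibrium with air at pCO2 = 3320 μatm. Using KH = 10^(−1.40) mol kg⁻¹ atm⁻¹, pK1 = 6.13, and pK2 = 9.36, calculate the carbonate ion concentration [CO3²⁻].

[CO3²⁻] = 0.0538 mmol/kg

[CO2*] = KH · pCO2 = 10^(−1.40) × 3320×10^-6 = 1.322×10^-4 mol/kg
α₀ = 1/(1 + K1/[H⁺] + K1K2/[H⁺]²) = 1/(1 + 10^+1.42 + 10^-0.39) = 0.03609
DIC = [CO2*]/α₀ = 1.322×10^-4 / 0.03609 = 3.662 mmol/kg
[CO3²⁻] = α₂·DIC; α₂ = 0.01470, so [CO3²⁻] = 0.01470 × 3.662 = 0.0538 mmol/kg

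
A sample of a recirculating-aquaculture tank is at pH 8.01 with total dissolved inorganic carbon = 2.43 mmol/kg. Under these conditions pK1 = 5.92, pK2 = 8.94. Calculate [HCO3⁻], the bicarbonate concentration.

[HCO3⁻] = 2.16 mmol/kg

α₁ = 1 / (1 + [H⁺]/K1 + K2/[H⁺]) = 1 / (1 + 10^-2.09 + 10^-0.93)
   = 1 / (1 + 0.0081283 + 0.11749) = 1/1.1256 = 0.8884
[HCO3⁻] = α₁ × DIC = 0.8884 × 2.43 = 2.16 mmol/kg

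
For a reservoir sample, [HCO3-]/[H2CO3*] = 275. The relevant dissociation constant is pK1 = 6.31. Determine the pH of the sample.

pH = 8.75

From K1 = [H⁺][HCO3-]/[H2CO3*]:  pH = pK1 + log₁₀([HCO3-]/[H2CO3*])
log₁₀(275) = +2.439
pH = 6.31 + (+2.439) = 8.75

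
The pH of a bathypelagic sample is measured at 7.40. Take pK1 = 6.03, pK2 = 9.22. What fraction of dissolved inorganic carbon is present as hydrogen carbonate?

α₁ = 1 / (1 + [H⁺]/K1 + K2/[H⁺]) = 1 / (1 + 10^-1.37 + 10^-1.82)
   = 1 / (1 + 0.042658 + 0.015136) = 1/1.0578 = 0.9454

α₁ = 0.945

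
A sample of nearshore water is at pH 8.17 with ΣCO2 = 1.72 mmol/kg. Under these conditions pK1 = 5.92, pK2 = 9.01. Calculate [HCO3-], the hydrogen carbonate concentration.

α₁ = 1 / (1 + [H⁺]/K1 + K2/[H⁺]) = 1 / (1 + 10^-2.25 + 10^-0.84)
   = 1 / (1 + 0.0056234 + 0.14454) = 1/1.1502 = 0.8694
[HCO3⁻] = α₁ × DIC = 0.8694 × 1.72 = 1.50 mmol/kg

[HCO3⁻] = 1.50 mmol/kg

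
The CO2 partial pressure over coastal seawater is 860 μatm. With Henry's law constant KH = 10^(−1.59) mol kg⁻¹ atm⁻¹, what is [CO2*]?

[CO2*] = 22.1 μmol/kg

KH = 10^(−1.59) = 2.570×10^-2 mol kg⁻¹ atm⁻¹
[CO2*] = KH · pCO2 = 2.570×10^-2 × 860×10^-6 atm = 2.21×10^-5 mol/kg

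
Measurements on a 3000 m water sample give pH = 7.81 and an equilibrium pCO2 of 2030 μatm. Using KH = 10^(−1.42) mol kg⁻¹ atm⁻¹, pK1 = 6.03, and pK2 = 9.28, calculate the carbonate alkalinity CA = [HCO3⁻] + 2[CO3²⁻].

[CO2*] = KH · pCO2 = 10^(−1.42) × 2030×10^-6 = 7.718×10^-5 mol/kg
α₀ = 1/(1 + K1/[H⁺] + K1K2/[H⁺]²) = 1/(1 + 10^+1.78 + 10^+0.31) = 0.01580
DIC = [CO2*]/α₀ = 7.718×10^-5 / 0.01580 = 4.885 mmol/kg
CA = (α₁ + 2α₂)·DIC = (0.9519 + 2×0.03226) × 4.885 = 4.97 mmol/kg

CA = 4.97 mmol/kg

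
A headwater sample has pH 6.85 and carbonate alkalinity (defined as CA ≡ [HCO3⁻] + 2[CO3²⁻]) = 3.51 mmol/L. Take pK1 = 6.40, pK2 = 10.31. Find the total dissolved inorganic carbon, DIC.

DIC = 4.75 mmol/L

CA = [HCO3⁻] + 2[CO3²⁻] = (α₁ + 2α₂)·DIC
At pH 6.85: [H⁺]/K1 = 10^-0.45 = 0.35481, K2/[H⁺] = 10^-3.46 = 0.00034674
α₁ = 1/(1 + 0.35481 + 0.00034674) = 1/1.3552 = 0.7379; α₂ = α₁·K2/[H⁺] = 0.0002559
α₁ + 2α₂ = 0.7384
DIC = CA / (α₁ + 2α₂) = 3.51 / 0.7384 = 4.75 mmol/L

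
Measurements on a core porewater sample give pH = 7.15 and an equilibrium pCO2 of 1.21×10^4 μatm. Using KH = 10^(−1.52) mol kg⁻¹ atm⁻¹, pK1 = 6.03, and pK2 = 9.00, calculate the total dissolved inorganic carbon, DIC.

[CO2*] = KH · pCO2 = 10^(−1.52) × 1.21×10^4×10^-6 = 3.654×10^-4 mol/kg
α₀ = 1/(1 + K1/[H⁺] + K1K2/[H⁺]²) = 1/(1 + 10^+1.12 + 10^-0.73) = 0.06960
DIC = [CO2*]/α₀ = 3.654×10^-4 / 0.06960 = 5.25 mmol/kg

DIC = 5.25 mmol/kg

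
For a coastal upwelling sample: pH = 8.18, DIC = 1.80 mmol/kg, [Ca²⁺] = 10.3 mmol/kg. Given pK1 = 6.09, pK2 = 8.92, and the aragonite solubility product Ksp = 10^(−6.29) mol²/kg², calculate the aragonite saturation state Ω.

Ω = 5.53

α₂ = 1 / (1 + [H⁺]/K2 + [H⁺]²/(K1K2)) = 1 / (1 + 10^+0.74 + 10^-1.35)
   = 1 / (1 + 5.4954 + 0.044668) = 1/6.5401 = 0.1529
[CO3²⁻] = α₂ × DIC = 0.1529 × 1.80 = 0.2752 mmol/kg
Ksp = 10^(−6.29) = 5.129×10^-7
Ω = [Ca²⁺][CO3²⁻]/Ksp = (10.3×10^-3)(2.752×10^-4) / 5.129×10^-7 = 5.53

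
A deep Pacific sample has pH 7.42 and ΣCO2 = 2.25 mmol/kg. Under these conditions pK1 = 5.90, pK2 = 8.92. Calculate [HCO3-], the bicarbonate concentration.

α₁ = 1 / (1 + [H⁺]/K1 + K2/[H⁺]) = 1 / (1 + 10^-1.52 + 10^-1.50)
   = 1 / (1 + 0.030200 + 0.031623) = 1/1.0618 = 0.9418
[HCO3⁻] = α₁ × DIC = 0.9418 × 2.25 = 2.12 mmol/kg

[HCO3⁻] = 2.12 mmol/kg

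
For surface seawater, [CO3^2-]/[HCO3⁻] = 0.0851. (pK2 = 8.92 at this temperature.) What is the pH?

pH = 7.85

From K2 = [H⁺][CO3^2-]/[HCO3⁻]:  pH = pK2 + log₁₀([CO3^2-]/[HCO3⁻])
log₁₀(0.0851) = -1.070
pH = 8.92 + (-1.070) = 7.85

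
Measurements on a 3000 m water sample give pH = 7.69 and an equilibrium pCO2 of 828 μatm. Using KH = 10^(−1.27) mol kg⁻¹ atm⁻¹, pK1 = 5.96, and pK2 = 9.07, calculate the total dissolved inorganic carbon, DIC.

[CO2*] = KH · pCO2 = 10^(−1.27) × 828×10^-6 = 4.447×10^-5 mol/kg
α₀ = 1/(1 + K1/[H⁺] + K1K2/[H⁺]²) = 1/(1 + 10^+1.73 + 10^+0.35) = 0.01756
DIC = [CO2*]/α₀ = 4.447×10^-5 / 0.01756 = 2.53 mmol/kg

DIC = 2.53 mmol/kg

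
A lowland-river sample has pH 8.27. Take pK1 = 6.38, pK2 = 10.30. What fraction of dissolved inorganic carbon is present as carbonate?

α₂ = 0.00913

α₂ = 1 / (1 + [H⁺]/K2 + [H⁺]²/(K1K2)) = 1 / (1 + 10^+2.03 + 10^+0.14)
   = 1 / (1 + 107.15 + 1.3804) = 1/109.53 = 0.009130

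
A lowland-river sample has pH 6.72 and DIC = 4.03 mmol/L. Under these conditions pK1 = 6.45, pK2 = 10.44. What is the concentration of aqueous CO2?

[CO2*] = 1.41 mmol/L

α₀ = 1 / (1 + K1/[H⁺] + K1K2/[H⁺]²) = 1 / (1 + 10^+0.27 + 10^-3.45)
   = 1 / (1 + 1.8621 + 0.00035481) = 1/2.8624 = 0.3494
[CO2*] = α₀ × DIC = 0.3494 × 4.03 = 1.41 mmol/L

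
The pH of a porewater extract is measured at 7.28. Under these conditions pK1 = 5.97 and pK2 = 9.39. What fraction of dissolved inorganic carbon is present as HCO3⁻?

α₁ = 0.946

α₁ = 1 / (1 + [H⁺]/K1 + K2/[H⁺]) = 1 / (1 + 10^-1.31 + 10^-2.11)
   = 1 / (1 + 0.048978 + 0.0077625) = 1/1.0567 = 0.9463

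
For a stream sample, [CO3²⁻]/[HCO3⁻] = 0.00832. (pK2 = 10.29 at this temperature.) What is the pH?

pH = 8.21

From K2 = [H⁺][CO3²⁻]/[HCO3⁻]:  pH = pK2 + log₁₀([CO3²⁻]/[HCO3⁻])
log₁₀(0.00832) = -2.080
pH = 10.29 + (-2.080) = 8.21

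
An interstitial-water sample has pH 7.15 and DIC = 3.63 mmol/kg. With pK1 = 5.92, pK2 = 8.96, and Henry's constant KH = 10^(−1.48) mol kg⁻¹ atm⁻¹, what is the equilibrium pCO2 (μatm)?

pCO2 = 6010 μatm

α₀ = 1 / (1 + K1/[H⁺] + K1K2/[H⁺]²) = 1 / (1 + 10^+1.23 + 10^-0.58)
   = 1 / (1 + 16.982 + 0.26303) = 1/18.245 = 0.05481
[CO2*] = α₀ × DIC = 0.05481 × 3.63 = 0.1990 mmol/kg
pCO2 = [CO2*]/KH = 1.990×10^-4 / 3.311×10^-2 = 6010 μatm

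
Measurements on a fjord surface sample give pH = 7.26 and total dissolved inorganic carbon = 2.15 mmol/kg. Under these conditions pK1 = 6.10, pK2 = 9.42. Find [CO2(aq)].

[CO2*] = 0.138 mmol/kg

α₀ = 1 / (1 + K1/[H⁺] + K1K2/[H⁺]²) = 1 / (1 + 10^+1.16 + 10^-1.00)
   = 1 / (1 + 14.454 + 0.10000) = 1/15.554 = 0.06429
[CO2*] = α₀ × DIC = 0.06429 × 2.15 = 0.138 mmol/kg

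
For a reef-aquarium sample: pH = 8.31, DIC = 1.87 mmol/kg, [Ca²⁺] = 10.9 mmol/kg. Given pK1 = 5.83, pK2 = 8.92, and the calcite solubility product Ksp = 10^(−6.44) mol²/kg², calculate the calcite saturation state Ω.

α₂ = 1 / (1 + [H⁺]/K2 + [H⁺]²/(K1K2)) = 1 / (1 + 10^+0.61 + 10^-1.87)
   = 1 / (1 + 4.0738 + 0.013490) = 1/5.0873 = 0.1966
[CO3²⁻] = α₂ × DIC = 0.1966 × 1.87 = 0.3676 mmol/kg
Ksp = 10^(−6.44) = 3.631×10^-7
Ω = [Ca²⁺][CO3²⁻]/Ksp = (10.9×10^-3)(3.676×10^-4) / 3.631×10^-7 = 11.0

Ω = 11.0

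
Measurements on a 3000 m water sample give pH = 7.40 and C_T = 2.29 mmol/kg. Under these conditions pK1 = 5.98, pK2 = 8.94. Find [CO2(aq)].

[CO2*] = 0.0816 mmol/kg

α₀ = 1 / (1 + K1/[H⁺] + K1K2/[H⁺]²) = 1 / (1 + 10^+1.42 + 10^-0.12)
   = 1 / (1 + 26.303 + 0.75858) = 1/28.061 = 0.03564
[CO2*] = α₀ × DIC = 0.03564 × 2.29 = 0.0816 mmol/kg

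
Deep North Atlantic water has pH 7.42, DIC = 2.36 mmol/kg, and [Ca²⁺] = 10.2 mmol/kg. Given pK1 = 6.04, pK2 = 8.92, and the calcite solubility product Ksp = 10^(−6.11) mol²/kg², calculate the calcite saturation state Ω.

Ω = 0.914

α₂ = 1 / (1 + [H⁺]/K2 + [H⁺]²/(K1K2)) = 1 / (1 + 10^+1.50 + 10^+0.12)
   = 1 / (1 + 31.623 + 1.3183) = 1/33.941 = 0.02946
[CO3²⁻] = α₂ × DIC = 0.02946 × 2.36 = 0.06953 mmol/kg
Ksp = 10^(−6.11) = 7.762×10^-7
Ω = [Ca²⁺][CO3²⁻]/Ksp = (10.2×10^-3)(6.953×10^-5) / 7.762×10^-7 = 0.914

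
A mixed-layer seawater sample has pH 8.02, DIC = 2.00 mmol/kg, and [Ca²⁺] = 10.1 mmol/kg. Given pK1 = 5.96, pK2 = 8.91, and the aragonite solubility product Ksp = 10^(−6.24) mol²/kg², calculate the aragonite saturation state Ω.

α₂ = 1 / (1 + [H⁺]/K2 + [H⁺]²/(K1K2)) = 1 / (1 + 10^+0.89 + 10^-1.17)
   = 1 / (1 + 7.7625 + 0.067608) = 1/8.8301 = 0.1132
[CO3²⁻] = α₂ × DIC = 0.1132 × 2.00 = 0.2265 mmol/kg
Ksp = 10^(−6.24) = 5.754×10^-7
Ω = [Ca²⁺][CO3²⁻]/Ksp = (10.1×10^-3)(2.265×10^-4) / 5.754×10^-7 = 3.98

Ω = 3.98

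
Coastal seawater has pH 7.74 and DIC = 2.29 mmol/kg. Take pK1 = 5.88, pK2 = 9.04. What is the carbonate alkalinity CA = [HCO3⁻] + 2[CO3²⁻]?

CA = 2.37 mmol/kg

CA = [HCO3⁻] + 2[CO3²⁻] = (α₁ + 2α₂)·DIC
At pH 7.74: [H⁺]/K1 = 10^-1.86 = 0.013804, K2/[H⁺] = 10^-1.30 = 0.050119
α₁ = 1/(1 + 0.013804 + 0.050119) = 1/1.0639 = 0.9399; α₂ = α₁·K2/[H⁺] = 0.04711
α₁ + 2α₂ = 1.0341
CA = 1.0341 × 2.29 = 2.37 mmol/kg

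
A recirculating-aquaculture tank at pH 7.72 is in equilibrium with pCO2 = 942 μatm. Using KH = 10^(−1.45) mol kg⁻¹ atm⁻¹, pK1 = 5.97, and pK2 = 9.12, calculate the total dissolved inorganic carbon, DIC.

[CO2*] = KH · pCO2 = 10^(−1.45) × 942×10^-6 = 3.342×10^-5 mol/kg
α₀ = 1/(1 + K1/[H⁺] + K1K2/[H⁺]²) = 1/(1 + 10^+1.75 + 10^+0.35) = 0.01681
DIC = [CO2*]/α₀ = 3.342×10^-5 / 0.01681 = 1.99 mmol/kg

DIC = 1.99 mmol/kg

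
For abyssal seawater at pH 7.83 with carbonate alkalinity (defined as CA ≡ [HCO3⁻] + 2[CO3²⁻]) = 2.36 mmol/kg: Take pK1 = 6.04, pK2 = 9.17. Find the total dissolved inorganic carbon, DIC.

DIC = 2.30 mmol/kg

CA = [HCO3⁻] + 2[CO3²⁻] = (α₁ + 2α₂)·DIC
At pH 7.83: [H⁺]/K1 = 10^-1.79 = 0.016218, K2/[H⁺] = 10^-1.34 = 0.045709
α₁ = 1/(1 + 0.016218 + 0.045709) = 1/1.0619 = 0.9417; α₂ = α₁·K2/[H⁺] = 0.04304
α₁ + 2α₂ = 1.0278
DIC = CA / (α₁ + 2α₂) = 2.36 / 1.0278 = 2.30 mmol/kg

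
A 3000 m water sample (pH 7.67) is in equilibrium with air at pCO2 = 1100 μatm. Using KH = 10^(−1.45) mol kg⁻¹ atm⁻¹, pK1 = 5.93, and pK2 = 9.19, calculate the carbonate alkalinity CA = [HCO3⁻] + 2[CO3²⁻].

[CO2*] = KH · pCO2 = 10^(−1.45) × 1100×10^-6 = 3.903×10^-5 mol/kg
α₀ = 1/(1 + K1/[H⁺] + K1K2/[H⁺]²) = 1/(1 + 10^+1.74 + 10^+0.22) = 0.01736
DIC = [CO2*]/α₀ = 3.903×10^-5 / 0.01736 = 2.249 mmol/kg
CA = (α₁ + 2α₂)·DIC = (0.9538 + 2×0.02881) × 2.249 = 2.27 mmol/kg

CA = 2.27 mmol/kg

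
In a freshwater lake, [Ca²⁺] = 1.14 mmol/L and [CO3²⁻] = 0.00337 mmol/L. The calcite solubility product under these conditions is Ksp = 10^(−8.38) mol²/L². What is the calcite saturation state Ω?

Ω = 0.922

Ksp = 10^(−8.38) = 4.169×10^-9
Ω = [Ca²⁺][CO3²⁻]/Ksp = (1.14×10^-3)(0.00337×10^-3) / 4.169×10^-9 = 0.922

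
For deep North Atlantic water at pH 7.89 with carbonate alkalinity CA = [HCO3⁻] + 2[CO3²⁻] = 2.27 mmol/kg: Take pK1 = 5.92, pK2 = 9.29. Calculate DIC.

DIC = 2.21 mmol/kg

CA = [HCO3⁻] + 2[CO3²⁻] = (α₁ + 2α₂)·DIC
At pH 7.89: [H⁺]/K1 = 10^-1.97 = 0.010715, K2/[H⁺] = 10^-1.40 = 0.039811
α₁ = 1/(1 + 0.010715 + 0.039811) = 1/1.0505 = 0.9519; α₂ = α₁·K2/[H⁺] = 0.03790
α₁ + 2α₂ = 1.0277
DIC = CA / (α₁ + 2α₂) = 2.27 / 1.0277 = 2.21 mmol/kg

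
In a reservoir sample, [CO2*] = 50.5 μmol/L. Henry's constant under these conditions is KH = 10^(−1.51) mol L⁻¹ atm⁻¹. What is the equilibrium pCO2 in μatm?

pCO2 = 1630 μatm

KH = 10^(−1.51) = 3.090×10^-2 mol L⁻¹ atm⁻¹
pCO2 = [CO2*]/KH = 50.5×10^-6 / 3.090×10^-2 = 1.63×10^-3 atm = 1630 μatm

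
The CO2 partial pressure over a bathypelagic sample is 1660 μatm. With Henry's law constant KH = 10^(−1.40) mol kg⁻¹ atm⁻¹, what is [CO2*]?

[CO2*] = 66.1 μmol/kg

KH = 10^(−1.40) = 3.981×10^-2 mol kg⁻¹ atm⁻¹
[CO2*] = KH · pCO2 = 3.981×10^-2 × 1660×10^-6 atm = 6.61×10^-5 mol/kg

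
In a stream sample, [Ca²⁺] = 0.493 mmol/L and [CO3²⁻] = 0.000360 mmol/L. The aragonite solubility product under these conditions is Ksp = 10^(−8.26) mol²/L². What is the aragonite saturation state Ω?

Ω = 0.0323

Ksp = 10^(−8.26) = 5.495×10^-9
Ω = [Ca²⁺][CO3²⁻]/Ksp = (0.493×10^-3)(0.000360×10^-3) / 5.495×10^-9 = 0.0323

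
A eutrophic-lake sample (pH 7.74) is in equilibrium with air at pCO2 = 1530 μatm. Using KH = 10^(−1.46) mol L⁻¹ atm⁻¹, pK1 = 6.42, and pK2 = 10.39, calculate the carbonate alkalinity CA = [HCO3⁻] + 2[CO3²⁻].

CA = 1.11 mmol/L

[CO2*] = KH · pCO2 = 10^(−1.46) × 1530×10^-6 = 5.305×10^-5 mol/L
α₀ = 1/(1 + K1/[H⁺] + K1K2/[H⁺]²) = 1/(1 + 10^+1.32 + 10^-1.33) = 0.04558
DIC = [CO2*]/α₀ = 5.305×10^-5 / 0.04558 = 1.164 mmol/L
CA = (α₁ + 2α₂)·DIC = (0.9523 + 2×0.002132) × 1.164 = 1.11 mmol/L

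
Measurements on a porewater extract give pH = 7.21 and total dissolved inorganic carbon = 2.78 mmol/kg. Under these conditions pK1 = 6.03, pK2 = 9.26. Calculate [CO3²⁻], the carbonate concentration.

[CO3²⁻] = 0.0230 mmol/kg

α₂ = 1 / (1 + [H⁺]/K2 + [H⁺]²/(K1K2)) = 1 / (1 + 10^+2.05 + 10^+0.87)
   = 1 / (1 + 112.20 + 7.4131) = 1/120.61 = 0.008291
[CO3²⁻] = α₂ × DIC = 0.008291 × 2.78 = 0.0230 mmol/kg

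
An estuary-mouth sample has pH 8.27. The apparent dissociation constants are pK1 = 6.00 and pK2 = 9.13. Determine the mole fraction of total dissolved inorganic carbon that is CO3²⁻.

α₂ = 1 / (1 + [H⁺]/K2 + [H⁺]²/(K1K2)) = 1 / (1 + 10^+0.86 + 10^-1.41)
   = 1 / (1 + 7.2444 + 0.038905) = 1/8.2833 = 0.1207

α₂ = 0.121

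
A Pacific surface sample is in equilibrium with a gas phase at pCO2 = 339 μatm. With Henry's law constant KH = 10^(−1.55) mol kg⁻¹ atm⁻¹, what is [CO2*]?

KH = 10^(−1.55) = 2.818×10^-2 mol kg⁻¹ atm⁻¹
[CO2*] = KH · pCO2 = 2.818×10^-2 × 339×10^-6 atm = 9.55×10^-6 mol/kg

[CO2*] = 9.55 μmol/kg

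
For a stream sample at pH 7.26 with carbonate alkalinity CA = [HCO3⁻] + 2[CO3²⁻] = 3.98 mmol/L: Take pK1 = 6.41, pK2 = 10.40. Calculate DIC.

CA = [HCO3⁻] + 2[CO3²⁻] = (α₁ + 2α₂)·DIC
At pH 7.26: [H⁺]/K1 = 10^-0.85 = 0.14125, K2/[H⁺] = 10^-3.14 = 0.00072444
α₁ = 1/(1 + 0.14125 + 0.00072444) = 1/1.1420 = 0.8757; α₂ = α₁·K2/[H⁺] = 0.0006344
α₁ + 2α₂ = 0.8769
DIC = CA / (α₁ + 2α₂) = 3.98 / 0.8769 = 4.54 mmol/L

DIC = 4.54 mmol/L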